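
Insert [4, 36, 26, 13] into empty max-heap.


Insert 4: [4]
Insert 36: [36, 4]
Insert 26: [36, 4, 26]
Insert 13: [36, 13, 26, 4]

Final heap: [36, 13, 26, 4]


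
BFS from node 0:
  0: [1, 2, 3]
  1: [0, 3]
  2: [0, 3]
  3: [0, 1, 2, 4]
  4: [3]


Visit 0, enqueue [1, 2, 3]
Visit 1, enqueue []
Visit 2, enqueue []
Visit 3, enqueue [4]
Visit 4, enqueue []

BFS order: [0, 1, 2, 3, 4]


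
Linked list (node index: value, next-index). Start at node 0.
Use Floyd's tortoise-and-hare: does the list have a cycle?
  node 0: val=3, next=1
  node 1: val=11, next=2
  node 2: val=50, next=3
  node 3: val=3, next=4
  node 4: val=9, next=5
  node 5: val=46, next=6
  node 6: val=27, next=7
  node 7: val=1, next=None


Floyd's tortoise (slow, +1) and hare (fast, +2):
  init: slow=0, fast=0
  step 1: slow=1, fast=2
  step 2: slow=2, fast=4
  step 3: slow=3, fast=6
  step 4: fast 6->7->None, no cycle

Cycle: no


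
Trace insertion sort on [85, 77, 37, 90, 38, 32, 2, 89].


Initial: [85, 77, 37, 90, 38, 32, 2, 89]
Insert 77: [77, 85, 37, 90, 38, 32, 2, 89]
Insert 37: [37, 77, 85, 90, 38, 32, 2, 89]
Insert 90: [37, 77, 85, 90, 38, 32, 2, 89]
Insert 38: [37, 38, 77, 85, 90, 32, 2, 89]
Insert 32: [32, 37, 38, 77, 85, 90, 2, 89]
Insert 2: [2, 32, 37, 38, 77, 85, 90, 89]
Insert 89: [2, 32, 37, 38, 77, 85, 89, 90]

Sorted: [2, 32, 37, 38, 77, 85, 89, 90]


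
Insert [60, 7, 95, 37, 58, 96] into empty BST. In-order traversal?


Insert 60: root
Insert 7: L from 60
Insert 95: R from 60
Insert 37: L from 60 -> R from 7
Insert 58: L from 60 -> R from 7 -> R from 37
Insert 96: R from 60 -> R from 95

In-order: [7, 37, 58, 60, 95, 96]


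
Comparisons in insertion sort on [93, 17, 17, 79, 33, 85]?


Algorithm: insertion sort
Input: [93, 17, 17, 79, 33, 85]
Sorted: [17, 17, 33, 79, 85, 93]

10


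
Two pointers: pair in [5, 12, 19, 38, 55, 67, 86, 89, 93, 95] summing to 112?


lo=0(5)+hi=9(95)=100
lo=1(12)+hi=9(95)=107
lo=2(19)+hi=9(95)=114
lo=2(19)+hi=8(93)=112

Yes: 19+93=112


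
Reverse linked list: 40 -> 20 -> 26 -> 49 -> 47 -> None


Step 1: curr=40, set curr.next=prev(None) | reversed so far: 40
Step 2: curr=20, set curr.next=prev(40) | reversed so far: 20 -> 40
Step 3: curr=26, set curr.next=prev(20) | reversed so far: 26 -> 20 -> 40
Step 4: curr=49, set curr.next=prev(26) | reversed so far: 49 -> 26 -> 20 -> 40
Step 5: curr=47, set curr.next=prev(49) | reversed so far: 47 -> 49 -> 26 -> 20 -> 40

47 -> 49 -> 26 -> 20 -> 40 -> None


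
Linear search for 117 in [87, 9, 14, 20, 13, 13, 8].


i=0: 87!=117
i=1: 9!=117
i=2: 14!=117
i=3: 20!=117
i=4: 13!=117
i=5: 13!=117
i=6: 8!=117

Not found, 7 comps


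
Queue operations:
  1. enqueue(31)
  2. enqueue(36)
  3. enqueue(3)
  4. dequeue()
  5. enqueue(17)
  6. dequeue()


enqueue(31) -> [31]
enqueue(36) -> [31, 36]
enqueue(3) -> [31, 36, 3]
dequeue()->31, [36, 3]
enqueue(17) -> [36, 3, 17]
dequeue()->36, [3, 17]

Final queue: [3, 17]


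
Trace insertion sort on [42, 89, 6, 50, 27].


Initial: [42, 89, 6, 50, 27]
Insert 89: [42, 89, 6, 50, 27]
Insert 6: [6, 42, 89, 50, 27]
Insert 50: [6, 42, 50, 89, 27]
Insert 27: [6, 27, 42, 50, 89]

Sorted: [6, 27, 42, 50, 89]


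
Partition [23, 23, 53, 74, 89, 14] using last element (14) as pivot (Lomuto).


Pivot: 14
Place pivot at 0: [14, 23, 53, 74, 89, 23]

Partitioned: [14, 23, 53, 74, 89, 23]


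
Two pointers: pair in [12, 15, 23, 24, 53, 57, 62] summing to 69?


lo=0(12)+hi=6(62)=74
lo=0(12)+hi=5(57)=69

Yes: 12+57=69


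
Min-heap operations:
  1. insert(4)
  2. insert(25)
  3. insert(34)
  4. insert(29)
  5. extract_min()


insert(4) -> [4]
insert(25) -> [4, 25]
insert(34) -> [4, 25, 34]
insert(29) -> [4, 25, 34, 29]
extract_min()->4, [25, 29, 34]

Final heap: [25, 29, 34]


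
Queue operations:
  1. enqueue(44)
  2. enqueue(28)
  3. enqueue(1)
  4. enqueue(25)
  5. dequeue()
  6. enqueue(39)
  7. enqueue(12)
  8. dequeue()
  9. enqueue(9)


enqueue(44) -> [44]
enqueue(28) -> [44, 28]
enqueue(1) -> [44, 28, 1]
enqueue(25) -> [44, 28, 1, 25]
dequeue()->44, [28, 1, 25]
enqueue(39) -> [28, 1, 25, 39]
enqueue(12) -> [28, 1, 25, 39, 12]
dequeue()->28, [1, 25, 39, 12]
enqueue(9) -> [1, 25, 39, 12, 9]

Final queue: [1, 25, 39, 12, 9]


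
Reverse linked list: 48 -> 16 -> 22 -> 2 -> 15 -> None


Step 1: curr=48, set curr.next=prev(None) | reversed so far: 48
Step 2: curr=16, set curr.next=prev(48) | reversed so far: 16 -> 48
Step 3: curr=22, set curr.next=prev(16) | reversed so far: 22 -> 16 -> 48
Step 4: curr=2, set curr.next=prev(22) | reversed so far: 2 -> 22 -> 16 -> 48
Step 5: curr=15, set curr.next=prev(2) | reversed so far: 15 -> 2 -> 22 -> 16 -> 48

15 -> 2 -> 22 -> 16 -> 48 -> None


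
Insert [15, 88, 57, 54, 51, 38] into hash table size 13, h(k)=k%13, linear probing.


Insert 15: h=2 -> slot 2
Insert 88: h=10 -> slot 10
Insert 57: h=5 -> slot 5
Insert 54: h=2, 1 probes -> slot 3
Insert 51: h=12 -> slot 12
Insert 38: h=12, 1 probes -> slot 0

Table: [38, None, 15, 54, None, 57, None, None, None, None, 88, None, 51]


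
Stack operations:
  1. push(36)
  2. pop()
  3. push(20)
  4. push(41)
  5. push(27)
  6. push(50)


push(36) -> [36]
pop()->36, []
push(20) -> [20]
push(41) -> [20, 41]
push(27) -> [20, 41, 27]
push(50) -> [20, 41, 27, 50]

Final stack: [20, 41, 27, 50]


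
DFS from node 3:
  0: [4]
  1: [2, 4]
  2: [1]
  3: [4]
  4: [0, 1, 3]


Visit 3, push [4]
Visit 4, push [1, 0]
Visit 0, push []
Visit 1, push [2]
Visit 2, push []

DFS order: [3, 4, 0, 1, 2]


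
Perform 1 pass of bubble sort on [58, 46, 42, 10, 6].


Initial: [58, 46, 42, 10, 6]
Pass 1: [46, 42, 10, 6, 58] (4 swaps)

After 1 pass: [46, 42, 10, 6, 58]


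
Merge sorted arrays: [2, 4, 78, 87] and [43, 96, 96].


Take 2 from A
Take 4 from A
Take 43 from B
Take 78 from A
Take 87 from A

Merged: [2, 4, 43, 78, 87, 96, 96]


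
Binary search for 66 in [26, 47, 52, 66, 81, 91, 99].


Step 1: lo=0, hi=6, mid=3, val=66

Found at index 3


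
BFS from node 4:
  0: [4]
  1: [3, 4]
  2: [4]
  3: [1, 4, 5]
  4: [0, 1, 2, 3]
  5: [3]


Visit 4, enqueue [0, 1, 2, 3]
Visit 0, enqueue []
Visit 1, enqueue []
Visit 2, enqueue []
Visit 3, enqueue [5]
Visit 5, enqueue []

BFS order: [4, 0, 1, 2, 3, 5]


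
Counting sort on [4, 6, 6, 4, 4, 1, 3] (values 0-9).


Input: [4, 6, 6, 4, 4, 1, 3]
Counts: [0, 1, 0, 1, 3, 0, 2, 0, 0, 0]

Sorted: [1, 3, 4, 4, 4, 6, 6]


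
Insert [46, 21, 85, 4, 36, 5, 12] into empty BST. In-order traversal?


Insert 46: root
Insert 21: L from 46
Insert 85: R from 46
Insert 4: L from 46 -> L from 21
Insert 36: L from 46 -> R from 21
Insert 5: L from 46 -> L from 21 -> R from 4
Insert 12: L from 46 -> L from 21 -> R from 4 -> R from 5

In-order: [4, 5, 12, 21, 36, 46, 85]


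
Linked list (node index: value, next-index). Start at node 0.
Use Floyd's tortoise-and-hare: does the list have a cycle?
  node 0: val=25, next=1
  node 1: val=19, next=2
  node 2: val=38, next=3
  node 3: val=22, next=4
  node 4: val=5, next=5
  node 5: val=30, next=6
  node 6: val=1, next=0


Floyd's tortoise (slow, +1) and hare (fast, +2):
  init: slow=0, fast=0
  step 1: slow=1, fast=2
  step 2: slow=2, fast=4
  step 3: slow=3, fast=6
  step 4: slow=4, fast=1
  step 5: slow=5, fast=3
  step 6: slow=6, fast=5
  step 7: slow=0, fast=0
  slow == fast at node 0: cycle detected

Cycle: yes


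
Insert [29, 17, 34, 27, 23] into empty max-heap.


Insert 29: [29]
Insert 17: [29, 17]
Insert 34: [34, 17, 29]
Insert 27: [34, 27, 29, 17]
Insert 23: [34, 27, 29, 17, 23]

Final heap: [34, 27, 29, 17, 23]


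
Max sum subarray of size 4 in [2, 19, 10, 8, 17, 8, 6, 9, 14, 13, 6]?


[0:4]: 39
[1:5]: 54
[2:6]: 43
[3:7]: 39
[4:8]: 40
[5:9]: 37
[6:10]: 42
[7:11]: 42

Max: 54 at [1:5]


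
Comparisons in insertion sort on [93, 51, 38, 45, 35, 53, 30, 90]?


Algorithm: insertion sort
Input: [93, 51, 38, 45, 35, 53, 30, 90]
Sorted: [30, 35, 38, 45, 51, 53, 90, 93]

20


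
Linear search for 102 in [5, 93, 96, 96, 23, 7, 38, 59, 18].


i=0: 5!=102
i=1: 93!=102
i=2: 96!=102
i=3: 96!=102
i=4: 23!=102
i=5: 7!=102
i=6: 38!=102
i=7: 59!=102
i=8: 18!=102

Not found, 9 comps


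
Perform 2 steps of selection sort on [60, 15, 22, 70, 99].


Initial: [60, 15, 22, 70, 99]
Step 1: min=15 at 1
  Swap: [15, 60, 22, 70, 99]
Step 2: min=22 at 2
  Swap: [15, 22, 60, 70, 99]

After 2 steps: [15, 22, 60, 70, 99]


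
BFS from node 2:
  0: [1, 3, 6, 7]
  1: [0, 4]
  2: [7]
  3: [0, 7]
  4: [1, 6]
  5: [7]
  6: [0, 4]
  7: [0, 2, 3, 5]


Visit 2, enqueue [7]
Visit 7, enqueue [0, 3, 5]
Visit 0, enqueue [1, 6]
Visit 3, enqueue []
Visit 5, enqueue []
Visit 1, enqueue [4]
Visit 6, enqueue []
Visit 4, enqueue []

BFS order: [2, 7, 0, 3, 5, 1, 6, 4]


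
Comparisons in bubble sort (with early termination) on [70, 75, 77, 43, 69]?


Algorithm: bubble sort (with early termination)
Input: [70, 75, 77, 43, 69]
Sorted: [43, 69, 70, 75, 77]

10


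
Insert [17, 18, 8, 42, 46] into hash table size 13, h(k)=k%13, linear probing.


Insert 17: h=4 -> slot 4
Insert 18: h=5 -> slot 5
Insert 8: h=8 -> slot 8
Insert 42: h=3 -> slot 3
Insert 46: h=7 -> slot 7

Table: [None, None, None, 42, 17, 18, None, 46, 8, None, None, None, None]


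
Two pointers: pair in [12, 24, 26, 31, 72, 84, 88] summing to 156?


lo=0(12)+hi=6(88)=100
lo=1(24)+hi=6(88)=112
lo=2(26)+hi=6(88)=114
lo=3(31)+hi=6(88)=119
lo=4(72)+hi=6(88)=160
lo=4(72)+hi=5(84)=156

Yes: 72+84=156


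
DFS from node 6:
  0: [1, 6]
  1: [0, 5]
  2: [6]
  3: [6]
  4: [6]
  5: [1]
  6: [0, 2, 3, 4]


Visit 6, push [4, 3, 2, 0]
Visit 0, push [1]
Visit 1, push [5]
Visit 5, push []
Visit 2, push []
Visit 3, push []
Visit 4, push []

DFS order: [6, 0, 1, 5, 2, 3, 4]


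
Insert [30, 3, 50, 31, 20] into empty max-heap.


Insert 30: [30]
Insert 3: [30, 3]
Insert 50: [50, 3, 30]
Insert 31: [50, 31, 30, 3]
Insert 20: [50, 31, 30, 3, 20]

Final heap: [50, 31, 30, 3, 20]


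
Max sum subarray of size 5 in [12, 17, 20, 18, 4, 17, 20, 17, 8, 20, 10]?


[0:5]: 71
[1:6]: 76
[2:7]: 79
[3:8]: 76
[4:9]: 66
[5:10]: 82
[6:11]: 75

Max: 82 at [5:10]


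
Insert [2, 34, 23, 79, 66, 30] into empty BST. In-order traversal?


Insert 2: root
Insert 34: R from 2
Insert 23: R from 2 -> L from 34
Insert 79: R from 2 -> R from 34
Insert 66: R from 2 -> R from 34 -> L from 79
Insert 30: R from 2 -> L from 34 -> R from 23

In-order: [2, 23, 30, 34, 66, 79]


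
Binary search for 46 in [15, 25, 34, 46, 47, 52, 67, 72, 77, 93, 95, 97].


Step 1: lo=0, hi=11, mid=5, val=52
Step 2: lo=0, hi=4, mid=2, val=34
Step 3: lo=3, hi=4, mid=3, val=46

Found at index 3


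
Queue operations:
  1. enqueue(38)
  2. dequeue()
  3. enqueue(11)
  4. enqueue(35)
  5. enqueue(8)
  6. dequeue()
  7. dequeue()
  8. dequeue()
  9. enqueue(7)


enqueue(38) -> [38]
dequeue()->38, []
enqueue(11) -> [11]
enqueue(35) -> [11, 35]
enqueue(8) -> [11, 35, 8]
dequeue()->11, [35, 8]
dequeue()->35, [8]
dequeue()->8, []
enqueue(7) -> [7]

Final queue: [7]


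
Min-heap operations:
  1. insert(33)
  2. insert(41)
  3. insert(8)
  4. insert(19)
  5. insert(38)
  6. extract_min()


insert(33) -> [33]
insert(41) -> [33, 41]
insert(8) -> [8, 41, 33]
insert(19) -> [8, 19, 33, 41]
insert(38) -> [8, 19, 33, 41, 38]
extract_min()->8, [19, 38, 33, 41]

Final heap: [19, 38, 33, 41]


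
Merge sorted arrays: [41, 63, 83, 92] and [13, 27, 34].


Take 13 from B
Take 27 from B
Take 34 from B

Merged: [13, 27, 34, 41, 63, 83, 92]


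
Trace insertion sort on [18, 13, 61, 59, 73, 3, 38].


Initial: [18, 13, 61, 59, 73, 3, 38]
Insert 13: [13, 18, 61, 59, 73, 3, 38]
Insert 61: [13, 18, 61, 59, 73, 3, 38]
Insert 59: [13, 18, 59, 61, 73, 3, 38]
Insert 73: [13, 18, 59, 61, 73, 3, 38]
Insert 3: [3, 13, 18, 59, 61, 73, 38]
Insert 38: [3, 13, 18, 38, 59, 61, 73]

Sorted: [3, 13, 18, 38, 59, 61, 73]


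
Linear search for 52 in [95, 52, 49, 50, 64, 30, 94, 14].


i=0: 95!=52
i=1: 52==52 found!

Found at 1, 2 comps


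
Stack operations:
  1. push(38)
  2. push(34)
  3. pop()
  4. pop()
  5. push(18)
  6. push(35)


push(38) -> [38]
push(34) -> [38, 34]
pop()->34, [38]
pop()->38, []
push(18) -> [18]
push(35) -> [18, 35]

Final stack: [18, 35]


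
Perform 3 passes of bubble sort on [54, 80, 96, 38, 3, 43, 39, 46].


Initial: [54, 80, 96, 38, 3, 43, 39, 46]
Pass 1: [54, 80, 38, 3, 43, 39, 46, 96] (5 swaps)
Pass 2: [54, 38, 3, 43, 39, 46, 80, 96] (5 swaps)
Pass 3: [38, 3, 43, 39, 46, 54, 80, 96] (5 swaps)

After 3 passes: [38, 3, 43, 39, 46, 54, 80, 96]


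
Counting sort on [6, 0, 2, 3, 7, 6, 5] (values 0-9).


Input: [6, 0, 2, 3, 7, 6, 5]
Counts: [1, 0, 1, 1, 0, 1, 2, 1, 0, 0]

Sorted: [0, 2, 3, 5, 6, 6, 7]


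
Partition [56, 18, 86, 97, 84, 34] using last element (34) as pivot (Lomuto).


Pivot: 34
  18 <= 34: swap -> [18, 56, 86, 97, 84, 34]
Place pivot at 1: [18, 34, 86, 97, 84, 56]

Partitioned: [18, 34, 86, 97, 84, 56]


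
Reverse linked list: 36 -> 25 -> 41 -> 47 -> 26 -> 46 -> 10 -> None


Step 1: curr=36, set curr.next=prev(None) | reversed so far: 36
Step 2: curr=25, set curr.next=prev(36) | reversed so far: 25 -> 36
Step 3: curr=41, set curr.next=prev(25) | reversed so far: 41 -> 25 -> 36
Step 4: curr=47, set curr.next=prev(41) | reversed so far: 47 -> 41 -> 25 -> 36
Step 5: curr=26, set curr.next=prev(47) | reversed so far: 26 -> 47 -> 41 -> 25 -> 36
Step 6: curr=46, set curr.next=prev(26) | reversed so far: 46 -> 26 -> 47 -> 41 -> 25 -> 36
Step 7: curr=10, set curr.next=prev(46) | reversed so far: 10 -> 46 -> 26 -> 47 -> 41 -> 25 -> 36

10 -> 46 -> 26 -> 47 -> 41 -> 25 -> 36 -> None


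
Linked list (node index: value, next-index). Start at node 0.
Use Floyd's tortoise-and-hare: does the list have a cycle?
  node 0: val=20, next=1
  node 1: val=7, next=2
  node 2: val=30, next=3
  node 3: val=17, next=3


Floyd's tortoise (slow, +1) and hare (fast, +2):
  init: slow=0, fast=0
  step 1: slow=1, fast=2
  step 2: slow=2, fast=3
  step 3: slow=3, fast=3
  slow == fast at node 3: cycle detected

Cycle: yes


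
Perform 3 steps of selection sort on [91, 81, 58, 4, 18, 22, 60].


Initial: [91, 81, 58, 4, 18, 22, 60]
Step 1: min=4 at 3
  Swap: [4, 81, 58, 91, 18, 22, 60]
Step 2: min=18 at 4
  Swap: [4, 18, 58, 91, 81, 22, 60]
Step 3: min=22 at 5
  Swap: [4, 18, 22, 91, 81, 58, 60]

After 3 steps: [4, 18, 22, 91, 81, 58, 60]


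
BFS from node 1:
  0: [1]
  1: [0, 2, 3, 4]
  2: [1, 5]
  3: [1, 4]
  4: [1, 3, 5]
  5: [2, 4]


Visit 1, enqueue [0, 2, 3, 4]
Visit 0, enqueue []
Visit 2, enqueue [5]
Visit 3, enqueue []
Visit 4, enqueue []
Visit 5, enqueue []

BFS order: [1, 0, 2, 3, 4, 5]


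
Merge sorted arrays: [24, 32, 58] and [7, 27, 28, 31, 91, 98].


Take 7 from B
Take 24 from A
Take 27 from B
Take 28 from B
Take 31 from B
Take 32 from A
Take 58 from A

Merged: [7, 24, 27, 28, 31, 32, 58, 91, 98]


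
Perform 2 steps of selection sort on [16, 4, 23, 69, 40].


Initial: [16, 4, 23, 69, 40]
Step 1: min=4 at 1
  Swap: [4, 16, 23, 69, 40]
Step 2: min=16 at 1
  Swap: [4, 16, 23, 69, 40]

After 2 steps: [4, 16, 23, 69, 40]


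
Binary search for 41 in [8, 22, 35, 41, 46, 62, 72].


Step 1: lo=0, hi=6, mid=3, val=41

Found at index 3


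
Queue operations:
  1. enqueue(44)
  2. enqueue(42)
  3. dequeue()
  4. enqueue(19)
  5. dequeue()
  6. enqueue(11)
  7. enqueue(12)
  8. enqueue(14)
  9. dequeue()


enqueue(44) -> [44]
enqueue(42) -> [44, 42]
dequeue()->44, [42]
enqueue(19) -> [42, 19]
dequeue()->42, [19]
enqueue(11) -> [19, 11]
enqueue(12) -> [19, 11, 12]
enqueue(14) -> [19, 11, 12, 14]
dequeue()->19, [11, 12, 14]

Final queue: [11, 12, 14]


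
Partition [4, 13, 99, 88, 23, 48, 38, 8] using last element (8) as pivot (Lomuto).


Pivot: 8
  4 <= 8: advance i (no swap)
Place pivot at 1: [4, 8, 99, 88, 23, 48, 38, 13]

Partitioned: [4, 8, 99, 88, 23, 48, 38, 13]


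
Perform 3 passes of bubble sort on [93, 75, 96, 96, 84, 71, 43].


Initial: [93, 75, 96, 96, 84, 71, 43]
Pass 1: [75, 93, 96, 84, 71, 43, 96] (4 swaps)
Pass 2: [75, 93, 84, 71, 43, 96, 96] (3 swaps)
Pass 3: [75, 84, 71, 43, 93, 96, 96] (3 swaps)

After 3 passes: [75, 84, 71, 43, 93, 96, 96]


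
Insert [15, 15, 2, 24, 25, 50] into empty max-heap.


Insert 15: [15]
Insert 15: [15, 15]
Insert 2: [15, 15, 2]
Insert 24: [24, 15, 2, 15]
Insert 25: [25, 24, 2, 15, 15]
Insert 50: [50, 24, 25, 15, 15, 2]

Final heap: [50, 24, 25, 15, 15, 2]


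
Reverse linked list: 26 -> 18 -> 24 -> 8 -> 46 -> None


Step 1: curr=26, set curr.next=prev(None) | reversed so far: 26
Step 2: curr=18, set curr.next=prev(26) | reversed so far: 18 -> 26
Step 3: curr=24, set curr.next=prev(18) | reversed so far: 24 -> 18 -> 26
Step 4: curr=8, set curr.next=prev(24) | reversed so far: 8 -> 24 -> 18 -> 26
Step 5: curr=46, set curr.next=prev(8) | reversed so far: 46 -> 8 -> 24 -> 18 -> 26

46 -> 8 -> 24 -> 18 -> 26 -> None


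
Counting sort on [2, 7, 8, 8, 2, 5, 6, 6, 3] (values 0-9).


Input: [2, 7, 8, 8, 2, 5, 6, 6, 3]
Counts: [0, 0, 2, 1, 0, 1, 2, 1, 2, 0]

Sorted: [2, 2, 3, 5, 6, 6, 7, 8, 8]


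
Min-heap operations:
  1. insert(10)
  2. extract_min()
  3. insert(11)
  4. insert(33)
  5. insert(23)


insert(10) -> [10]
extract_min()->10, []
insert(11) -> [11]
insert(33) -> [11, 33]
insert(23) -> [11, 33, 23]

Final heap: [11, 33, 23]


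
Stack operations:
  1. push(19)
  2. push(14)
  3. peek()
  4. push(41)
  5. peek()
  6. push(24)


push(19) -> [19]
push(14) -> [19, 14]
peek()->14
push(41) -> [19, 14, 41]
peek()->41
push(24) -> [19, 14, 41, 24]

Final stack: [19, 14, 41, 24]


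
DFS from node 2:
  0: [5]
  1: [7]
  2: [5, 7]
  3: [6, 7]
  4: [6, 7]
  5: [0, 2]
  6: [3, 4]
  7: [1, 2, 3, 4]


Visit 2, push [7, 5]
Visit 5, push [0]
Visit 0, push []
Visit 7, push [4, 3, 1]
Visit 1, push []
Visit 3, push [6]
Visit 6, push [4]
Visit 4, push []

DFS order: [2, 5, 0, 7, 1, 3, 6, 4]


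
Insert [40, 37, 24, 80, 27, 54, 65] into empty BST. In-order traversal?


Insert 40: root
Insert 37: L from 40
Insert 24: L from 40 -> L from 37
Insert 80: R from 40
Insert 27: L from 40 -> L from 37 -> R from 24
Insert 54: R from 40 -> L from 80
Insert 65: R from 40 -> L from 80 -> R from 54

In-order: [24, 27, 37, 40, 54, 65, 80]


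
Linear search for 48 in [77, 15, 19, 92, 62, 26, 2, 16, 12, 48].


i=0: 77!=48
i=1: 15!=48
i=2: 19!=48
i=3: 92!=48
i=4: 62!=48
i=5: 26!=48
i=6: 2!=48
i=7: 16!=48
i=8: 12!=48
i=9: 48==48 found!

Found at 9, 10 comps


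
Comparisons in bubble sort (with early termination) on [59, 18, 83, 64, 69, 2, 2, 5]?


Algorithm: bubble sort (with early termination)
Input: [59, 18, 83, 64, 69, 2, 2, 5]
Sorted: [2, 2, 5, 18, 59, 64, 69, 83]

27


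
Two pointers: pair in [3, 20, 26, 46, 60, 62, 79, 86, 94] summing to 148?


lo=0(3)+hi=8(94)=97
lo=1(20)+hi=8(94)=114
lo=2(26)+hi=8(94)=120
lo=3(46)+hi=8(94)=140
lo=4(60)+hi=8(94)=154
lo=4(60)+hi=7(86)=146
lo=5(62)+hi=7(86)=148

Yes: 62+86=148


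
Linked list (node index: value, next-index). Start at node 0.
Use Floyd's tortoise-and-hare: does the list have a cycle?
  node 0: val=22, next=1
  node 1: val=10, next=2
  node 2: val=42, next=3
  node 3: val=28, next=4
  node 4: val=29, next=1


Floyd's tortoise (slow, +1) and hare (fast, +2):
  init: slow=0, fast=0
  step 1: slow=1, fast=2
  step 2: slow=2, fast=4
  step 3: slow=3, fast=2
  step 4: slow=4, fast=4
  slow == fast at node 4: cycle detected

Cycle: yes


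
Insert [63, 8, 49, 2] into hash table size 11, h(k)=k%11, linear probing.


Insert 63: h=8 -> slot 8
Insert 8: h=8, 1 probes -> slot 9
Insert 49: h=5 -> slot 5
Insert 2: h=2 -> slot 2

Table: [None, None, 2, None, None, 49, None, None, 63, 8, None]


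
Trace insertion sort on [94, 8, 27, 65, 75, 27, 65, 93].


Initial: [94, 8, 27, 65, 75, 27, 65, 93]
Insert 8: [8, 94, 27, 65, 75, 27, 65, 93]
Insert 27: [8, 27, 94, 65, 75, 27, 65, 93]
Insert 65: [8, 27, 65, 94, 75, 27, 65, 93]
Insert 75: [8, 27, 65, 75, 94, 27, 65, 93]
Insert 27: [8, 27, 27, 65, 75, 94, 65, 93]
Insert 65: [8, 27, 27, 65, 65, 75, 94, 93]
Insert 93: [8, 27, 27, 65, 65, 75, 93, 94]

Sorted: [8, 27, 27, 65, 65, 75, 93, 94]


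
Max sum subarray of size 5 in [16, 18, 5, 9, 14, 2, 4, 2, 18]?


[0:5]: 62
[1:6]: 48
[2:7]: 34
[3:8]: 31
[4:9]: 40

Max: 62 at [0:5]


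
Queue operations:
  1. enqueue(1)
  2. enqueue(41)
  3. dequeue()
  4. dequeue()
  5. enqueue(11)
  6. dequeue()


enqueue(1) -> [1]
enqueue(41) -> [1, 41]
dequeue()->1, [41]
dequeue()->41, []
enqueue(11) -> [11]
dequeue()->11, []

Final queue: []


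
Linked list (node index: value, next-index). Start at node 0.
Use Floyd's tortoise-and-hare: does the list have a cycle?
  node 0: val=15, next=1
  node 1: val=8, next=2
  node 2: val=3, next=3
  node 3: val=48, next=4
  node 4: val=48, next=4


Floyd's tortoise (slow, +1) and hare (fast, +2):
  init: slow=0, fast=0
  step 1: slow=1, fast=2
  step 2: slow=2, fast=4
  step 3: slow=3, fast=4
  step 4: slow=4, fast=4
  slow == fast at node 4: cycle detected

Cycle: yes


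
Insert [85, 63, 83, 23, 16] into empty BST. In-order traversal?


Insert 85: root
Insert 63: L from 85
Insert 83: L from 85 -> R from 63
Insert 23: L from 85 -> L from 63
Insert 16: L from 85 -> L from 63 -> L from 23

In-order: [16, 23, 63, 83, 85]


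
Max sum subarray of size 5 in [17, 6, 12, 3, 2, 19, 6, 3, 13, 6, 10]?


[0:5]: 40
[1:6]: 42
[2:7]: 42
[3:8]: 33
[4:9]: 43
[5:10]: 47
[6:11]: 38

Max: 47 at [5:10]


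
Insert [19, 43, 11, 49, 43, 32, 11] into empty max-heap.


Insert 19: [19]
Insert 43: [43, 19]
Insert 11: [43, 19, 11]
Insert 49: [49, 43, 11, 19]
Insert 43: [49, 43, 11, 19, 43]
Insert 32: [49, 43, 32, 19, 43, 11]
Insert 11: [49, 43, 32, 19, 43, 11, 11]

Final heap: [49, 43, 32, 19, 43, 11, 11]


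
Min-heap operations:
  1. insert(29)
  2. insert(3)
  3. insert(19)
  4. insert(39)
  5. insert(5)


insert(29) -> [29]
insert(3) -> [3, 29]
insert(19) -> [3, 29, 19]
insert(39) -> [3, 29, 19, 39]
insert(5) -> [3, 5, 19, 39, 29]

Final heap: [3, 5, 19, 39, 29]


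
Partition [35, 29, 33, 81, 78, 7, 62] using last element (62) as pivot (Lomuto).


Pivot: 62
  35 <= 62: advance i (no swap)
  29 <= 62: advance i (no swap)
  33 <= 62: advance i (no swap)
  7 <= 62: swap -> [35, 29, 33, 7, 78, 81, 62]
Place pivot at 4: [35, 29, 33, 7, 62, 81, 78]

Partitioned: [35, 29, 33, 7, 62, 81, 78]


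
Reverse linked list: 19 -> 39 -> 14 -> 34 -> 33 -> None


Step 1: curr=19, set curr.next=prev(None) | reversed so far: 19
Step 2: curr=39, set curr.next=prev(19) | reversed so far: 39 -> 19
Step 3: curr=14, set curr.next=prev(39) | reversed so far: 14 -> 39 -> 19
Step 4: curr=34, set curr.next=prev(14) | reversed so far: 34 -> 14 -> 39 -> 19
Step 5: curr=33, set curr.next=prev(34) | reversed so far: 33 -> 34 -> 14 -> 39 -> 19

33 -> 34 -> 14 -> 39 -> 19 -> None


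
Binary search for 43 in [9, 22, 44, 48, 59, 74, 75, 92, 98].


Step 1: lo=0, hi=8, mid=4, val=59
Step 2: lo=0, hi=3, mid=1, val=22
Step 3: lo=2, hi=3, mid=2, val=44

Not found


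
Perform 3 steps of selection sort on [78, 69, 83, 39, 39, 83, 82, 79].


Initial: [78, 69, 83, 39, 39, 83, 82, 79]
Step 1: min=39 at 3
  Swap: [39, 69, 83, 78, 39, 83, 82, 79]
Step 2: min=39 at 4
  Swap: [39, 39, 83, 78, 69, 83, 82, 79]
Step 3: min=69 at 4
  Swap: [39, 39, 69, 78, 83, 83, 82, 79]

After 3 steps: [39, 39, 69, 78, 83, 83, 82, 79]


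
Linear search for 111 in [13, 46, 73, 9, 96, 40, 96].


i=0: 13!=111
i=1: 46!=111
i=2: 73!=111
i=3: 9!=111
i=4: 96!=111
i=5: 40!=111
i=6: 96!=111

Not found, 7 comps


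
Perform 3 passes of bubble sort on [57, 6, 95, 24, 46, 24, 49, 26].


Initial: [57, 6, 95, 24, 46, 24, 49, 26]
Pass 1: [6, 57, 24, 46, 24, 49, 26, 95] (6 swaps)
Pass 2: [6, 24, 46, 24, 49, 26, 57, 95] (5 swaps)
Pass 3: [6, 24, 24, 46, 26, 49, 57, 95] (2 swaps)

After 3 passes: [6, 24, 24, 46, 26, 49, 57, 95]


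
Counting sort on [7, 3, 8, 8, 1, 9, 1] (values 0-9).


Input: [7, 3, 8, 8, 1, 9, 1]
Counts: [0, 2, 0, 1, 0, 0, 0, 1, 2, 1]

Sorted: [1, 1, 3, 7, 8, 8, 9]


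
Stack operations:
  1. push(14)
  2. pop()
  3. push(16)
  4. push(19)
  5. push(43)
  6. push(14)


push(14) -> [14]
pop()->14, []
push(16) -> [16]
push(19) -> [16, 19]
push(43) -> [16, 19, 43]
push(14) -> [16, 19, 43, 14]

Final stack: [16, 19, 43, 14]


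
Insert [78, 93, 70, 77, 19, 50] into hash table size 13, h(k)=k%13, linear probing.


Insert 78: h=0 -> slot 0
Insert 93: h=2 -> slot 2
Insert 70: h=5 -> slot 5
Insert 77: h=12 -> slot 12
Insert 19: h=6 -> slot 6
Insert 50: h=11 -> slot 11

Table: [78, None, 93, None, None, 70, 19, None, None, None, None, 50, 77]


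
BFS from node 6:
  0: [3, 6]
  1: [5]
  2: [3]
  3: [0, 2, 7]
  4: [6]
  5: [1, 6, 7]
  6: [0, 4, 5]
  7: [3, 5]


Visit 6, enqueue [0, 4, 5]
Visit 0, enqueue [3]
Visit 4, enqueue []
Visit 5, enqueue [1, 7]
Visit 3, enqueue [2]
Visit 1, enqueue []
Visit 7, enqueue []
Visit 2, enqueue []

BFS order: [6, 0, 4, 5, 3, 1, 7, 2]


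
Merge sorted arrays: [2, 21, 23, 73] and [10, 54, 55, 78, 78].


Take 2 from A
Take 10 from B
Take 21 from A
Take 23 from A
Take 54 from B
Take 55 from B
Take 73 from A

Merged: [2, 10, 21, 23, 54, 55, 73, 78, 78]


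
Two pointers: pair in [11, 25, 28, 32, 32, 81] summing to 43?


lo=0(11)+hi=5(81)=92
lo=0(11)+hi=4(32)=43

Yes: 11+32=43


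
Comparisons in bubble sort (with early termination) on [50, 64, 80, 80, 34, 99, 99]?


Algorithm: bubble sort (with early termination)
Input: [50, 64, 80, 80, 34, 99, 99]
Sorted: [34, 50, 64, 80, 80, 99, 99]

20


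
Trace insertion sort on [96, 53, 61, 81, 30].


Initial: [96, 53, 61, 81, 30]
Insert 53: [53, 96, 61, 81, 30]
Insert 61: [53, 61, 96, 81, 30]
Insert 81: [53, 61, 81, 96, 30]
Insert 30: [30, 53, 61, 81, 96]

Sorted: [30, 53, 61, 81, 96]


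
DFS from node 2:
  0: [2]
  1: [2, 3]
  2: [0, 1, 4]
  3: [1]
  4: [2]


Visit 2, push [4, 1, 0]
Visit 0, push []
Visit 1, push [3]
Visit 3, push []
Visit 4, push []

DFS order: [2, 0, 1, 3, 4]


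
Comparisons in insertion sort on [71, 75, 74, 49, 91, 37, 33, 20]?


Algorithm: insertion sort
Input: [71, 75, 74, 49, 91, 37, 33, 20]
Sorted: [20, 33, 37, 49, 71, 74, 75, 91]

25


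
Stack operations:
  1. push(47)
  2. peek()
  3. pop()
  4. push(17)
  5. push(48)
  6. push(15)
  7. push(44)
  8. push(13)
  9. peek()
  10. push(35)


push(47) -> [47]
peek()->47
pop()->47, []
push(17) -> [17]
push(48) -> [17, 48]
push(15) -> [17, 48, 15]
push(44) -> [17, 48, 15, 44]
push(13) -> [17, 48, 15, 44, 13]
peek()->13
push(35) -> [17, 48, 15, 44, 13, 35]

Final stack: [17, 48, 15, 44, 13, 35]


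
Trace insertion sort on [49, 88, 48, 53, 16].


Initial: [49, 88, 48, 53, 16]
Insert 88: [49, 88, 48, 53, 16]
Insert 48: [48, 49, 88, 53, 16]
Insert 53: [48, 49, 53, 88, 16]
Insert 16: [16, 48, 49, 53, 88]

Sorted: [16, 48, 49, 53, 88]


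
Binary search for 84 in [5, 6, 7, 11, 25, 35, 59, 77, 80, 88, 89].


Step 1: lo=0, hi=10, mid=5, val=35
Step 2: lo=6, hi=10, mid=8, val=80
Step 3: lo=9, hi=10, mid=9, val=88

Not found


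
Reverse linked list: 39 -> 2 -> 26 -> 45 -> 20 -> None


Step 1: curr=39, set curr.next=prev(None) | reversed so far: 39
Step 2: curr=2, set curr.next=prev(39) | reversed so far: 2 -> 39
Step 3: curr=26, set curr.next=prev(2) | reversed so far: 26 -> 2 -> 39
Step 4: curr=45, set curr.next=prev(26) | reversed so far: 45 -> 26 -> 2 -> 39
Step 5: curr=20, set curr.next=prev(45) | reversed so far: 20 -> 45 -> 26 -> 2 -> 39

20 -> 45 -> 26 -> 2 -> 39 -> None


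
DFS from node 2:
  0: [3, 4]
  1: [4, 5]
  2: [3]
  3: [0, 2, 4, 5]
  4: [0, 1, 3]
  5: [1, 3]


Visit 2, push [3]
Visit 3, push [5, 4, 0]
Visit 0, push [4]
Visit 4, push [1]
Visit 1, push [5]
Visit 5, push []

DFS order: [2, 3, 0, 4, 1, 5]


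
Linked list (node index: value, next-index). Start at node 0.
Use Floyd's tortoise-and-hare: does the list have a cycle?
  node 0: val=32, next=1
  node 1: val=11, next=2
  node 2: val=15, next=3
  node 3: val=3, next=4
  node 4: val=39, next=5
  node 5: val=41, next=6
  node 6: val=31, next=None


Floyd's tortoise (slow, +1) and hare (fast, +2):
  init: slow=0, fast=0
  step 1: slow=1, fast=2
  step 2: slow=2, fast=4
  step 3: slow=3, fast=6
  step 4: fast -> None, no cycle

Cycle: no


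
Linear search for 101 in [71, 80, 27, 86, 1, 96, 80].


i=0: 71!=101
i=1: 80!=101
i=2: 27!=101
i=3: 86!=101
i=4: 1!=101
i=5: 96!=101
i=6: 80!=101

Not found, 7 comps


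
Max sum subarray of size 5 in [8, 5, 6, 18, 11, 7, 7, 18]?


[0:5]: 48
[1:6]: 47
[2:7]: 49
[3:8]: 61

Max: 61 at [3:8]


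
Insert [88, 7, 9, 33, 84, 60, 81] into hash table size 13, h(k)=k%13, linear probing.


Insert 88: h=10 -> slot 10
Insert 7: h=7 -> slot 7
Insert 9: h=9 -> slot 9
Insert 33: h=7, 1 probes -> slot 8
Insert 84: h=6 -> slot 6
Insert 60: h=8, 3 probes -> slot 11
Insert 81: h=3 -> slot 3

Table: [None, None, None, 81, None, None, 84, 7, 33, 9, 88, 60, None]


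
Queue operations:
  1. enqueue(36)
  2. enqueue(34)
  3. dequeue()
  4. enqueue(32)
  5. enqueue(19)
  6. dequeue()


enqueue(36) -> [36]
enqueue(34) -> [36, 34]
dequeue()->36, [34]
enqueue(32) -> [34, 32]
enqueue(19) -> [34, 32, 19]
dequeue()->34, [32, 19]

Final queue: [32, 19]


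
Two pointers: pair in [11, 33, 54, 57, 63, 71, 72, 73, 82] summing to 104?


lo=0(11)+hi=8(82)=93
lo=1(33)+hi=8(82)=115
lo=1(33)+hi=7(73)=106
lo=1(33)+hi=6(72)=105
lo=1(33)+hi=5(71)=104

Yes: 33+71=104


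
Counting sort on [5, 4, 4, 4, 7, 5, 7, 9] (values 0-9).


Input: [5, 4, 4, 4, 7, 5, 7, 9]
Counts: [0, 0, 0, 0, 3, 2, 0, 2, 0, 1]

Sorted: [4, 4, 4, 5, 5, 7, 7, 9]


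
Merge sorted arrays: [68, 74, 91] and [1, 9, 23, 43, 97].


Take 1 from B
Take 9 from B
Take 23 from B
Take 43 from B
Take 68 from A
Take 74 from A
Take 91 from A

Merged: [1, 9, 23, 43, 68, 74, 91, 97]


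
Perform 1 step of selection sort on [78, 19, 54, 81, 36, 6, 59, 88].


Initial: [78, 19, 54, 81, 36, 6, 59, 88]
Step 1: min=6 at 5
  Swap: [6, 19, 54, 81, 36, 78, 59, 88]

After 1 step: [6, 19, 54, 81, 36, 78, 59, 88]


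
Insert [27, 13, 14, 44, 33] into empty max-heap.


Insert 27: [27]
Insert 13: [27, 13]
Insert 14: [27, 13, 14]
Insert 44: [44, 27, 14, 13]
Insert 33: [44, 33, 14, 13, 27]

Final heap: [44, 33, 14, 13, 27]


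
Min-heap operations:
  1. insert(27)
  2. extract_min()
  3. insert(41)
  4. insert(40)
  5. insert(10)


insert(27) -> [27]
extract_min()->27, []
insert(41) -> [41]
insert(40) -> [40, 41]
insert(10) -> [10, 41, 40]

Final heap: [10, 41, 40]


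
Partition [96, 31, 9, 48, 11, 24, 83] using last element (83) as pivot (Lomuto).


Pivot: 83
  31 <= 83: swap -> [31, 96, 9, 48, 11, 24, 83]
  9 <= 83: swap -> [31, 9, 96, 48, 11, 24, 83]
  48 <= 83: swap -> [31, 9, 48, 96, 11, 24, 83]
  11 <= 83: swap -> [31, 9, 48, 11, 96, 24, 83]
  24 <= 83: swap -> [31, 9, 48, 11, 24, 96, 83]
Place pivot at 5: [31, 9, 48, 11, 24, 83, 96]

Partitioned: [31, 9, 48, 11, 24, 83, 96]


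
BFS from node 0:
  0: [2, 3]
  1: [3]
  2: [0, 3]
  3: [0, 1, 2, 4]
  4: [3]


Visit 0, enqueue [2, 3]
Visit 2, enqueue []
Visit 3, enqueue [1, 4]
Visit 1, enqueue []
Visit 4, enqueue []

BFS order: [0, 2, 3, 1, 4]


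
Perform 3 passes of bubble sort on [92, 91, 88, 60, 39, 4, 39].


Initial: [92, 91, 88, 60, 39, 4, 39]
Pass 1: [91, 88, 60, 39, 4, 39, 92] (6 swaps)
Pass 2: [88, 60, 39, 4, 39, 91, 92] (5 swaps)
Pass 3: [60, 39, 4, 39, 88, 91, 92] (4 swaps)

After 3 passes: [60, 39, 4, 39, 88, 91, 92]


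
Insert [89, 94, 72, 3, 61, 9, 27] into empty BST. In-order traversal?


Insert 89: root
Insert 94: R from 89
Insert 72: L from 89
Insert 3: L from 89 -> L from 72
Insert 61: L from 89 -> L from 72 -> R from 3
Insert 9: L from 89 -> L from 72 -> R from 3 -> L from 61
Insert 27: L from 89 -> L from 72 -> R from 3 -> L from 61 -> R from 9

In-order: [3, 9, 27, 61, 72, 89, 94]


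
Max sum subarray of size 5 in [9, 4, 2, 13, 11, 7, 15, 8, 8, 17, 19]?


[0:5]: 39
[1:6]: 37
[2:7]: 48
[3:8]: 54
[4:9]: 49
[5:10]: 55
[6:11]: 67

Max: 67 at [6:11]


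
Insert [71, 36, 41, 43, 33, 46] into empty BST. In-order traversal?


Insert 71: root
Insert 36: L from 71
Insert 41: L from 71 -> R from 36
Insert 43: L from 71 -> R from 36 -> R from 41
Insert 33: L from 71 -> L from 36
Insert 46: L from 71 -> R from 36 -> R from 41 -> R from 43

In-order: [33, 36, 41, 43, 46, 71]


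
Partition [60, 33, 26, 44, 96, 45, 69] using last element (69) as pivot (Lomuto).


Pivot: 69
  60 <= 69: advance i (no swap)
  33 <= 69: advance i (no swap)
  26 <= 69: advance i (no swap)
  44 <= 69: advance i (no swap)
  45 <= 69: swap -> [60, 33, 26, 44, 45, 96, 69]
Place pivot at 5: [60, 33, 26, 44, 45, 69, 96]

Partitioned: [60, 33, 26, 44, 45, 69, 96]


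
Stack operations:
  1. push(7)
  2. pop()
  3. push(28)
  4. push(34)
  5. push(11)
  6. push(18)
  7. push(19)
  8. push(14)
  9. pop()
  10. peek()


push(7) -> [7]
pop()->7, []
push(28) -> [28]
push(34) -> [28, 34]
push(11) -> [28, 34, 11]
push(18) -> [28, 34, 11, 18]
push(19) -> [28, 34, 11, 18, 19]
push(14) -> [28, 34, 11, 18, 19, 14]
pop()->14, [28, 34, 11, 18, 19]
peek()->19

Final stack: [28, 34, 11, 18, 19]


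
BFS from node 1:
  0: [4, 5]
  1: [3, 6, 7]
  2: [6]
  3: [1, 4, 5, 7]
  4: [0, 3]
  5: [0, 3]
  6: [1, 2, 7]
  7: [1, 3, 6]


Visit 1, enqueue [3, 6, 7]
Visit 3, enqueue [4, 5]
Visit 6, enqueue [2]
Visit 7, enqueue []
Visit 4, enqueue [0]
Visit 5, enqueue []
Visit 2, enqueue []
Visit 0, enqueue []

BFS order: [1, 3, 6, 7, 4, 5, 2, 0]


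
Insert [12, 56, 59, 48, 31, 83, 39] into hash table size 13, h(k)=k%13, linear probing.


Insert 12: h=12 -> slot 12
Insert 56: h=4 -> slot 4
Insert 59: h=7 -> slot 7
Insert 48: h=9 -> slot 9
Insert 31: h=5 -> slot 5
Insert 83: h=5, 1 probes -> slot 6
Insert 39: h=0 -> slot 0

Table: [39, None, None, None, 56, 31, 83, 59, None, 48, None, None, 12]


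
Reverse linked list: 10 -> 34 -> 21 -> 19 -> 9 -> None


Step 1: curr=10, set curr.next=prev(None) | reversed so far: 10
Step 2: curr=34, set curr.next=prev(10) | reversed so far: 34 -> 10
Step 3: curr=21, set curr.next=prev(34) | reversed so far: 21 -> 34 -> 10
Step 4: curr=19, set curr.next=prev(21) | reversed so far: 19 -> 21 -> 34 -> 10
Step 5: curr=9, set curr.next=prev(19) | reversed so far: 9 -> 19 -> 21 -> 34 -> 10

9 -> 19 -> 21 -> 34 -> 10 -> None


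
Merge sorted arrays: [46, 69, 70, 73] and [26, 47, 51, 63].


Take 26 from B
Take 46 from A
Take 47 from B
Take 51 from B
Take 63 from B

Merged: [26, 46, 47, 51, 63, 69, 70, 73]


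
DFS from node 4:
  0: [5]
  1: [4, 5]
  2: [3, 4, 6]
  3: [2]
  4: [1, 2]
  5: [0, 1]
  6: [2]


Visit 4, push [2, 1]
Visit 1, push [5]
Visit 5, push [0]
Visit 0, push []
Visit 2, push [6, 3]
Visit 3, push []
Visit 6, push []

DFS order: [4, 1, 5, 0, 2, 3, 6]


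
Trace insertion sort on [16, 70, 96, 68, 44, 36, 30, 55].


Initial: [16, 70, 96, 68, 44, 36, 30, 55]
Insert 70: [16, 70, 96, 68, 44, 36, 30, 55]
Insert 96: [16, 70, 96, 68, 44, 36, 30, 55]
Insert 68: [16, 68, 70, 96, 44, 36, 30, 55]
Insert 44: [16, 44, 68, 70, 96, 36, 30, 55]
Insert 36: [16, 36, 44, 68, 70, 96, 30, 55]
Insert 30: [16, 30, 36, 44, 68, 70, 96, 55]
Insert 55: [16, 30, 36, 44, 55, 68, 70, 96]

Sorted: [16, 30, 36, 44, 55, 68, 70, 96]


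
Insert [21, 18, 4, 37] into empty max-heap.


Insert 21: [21]
Insert 18: [21, 18]
Insert 4: [21, 18, 4]
Insert 37: [37, 21, 4, 18]

Final heap: [37, 21, 4, 18]


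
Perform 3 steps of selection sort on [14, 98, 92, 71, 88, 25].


Initial: [14, 98, 92, 71, 88, 25]
Step 1: min=14 at 0
  Swap: [14, 98, 92, 71, 88, 25]
Step 2: min=25 at 5
  Swap: [14, 25, 92, 71, 88, 98]
Step 3: min=71 at 3
  Swap: [14, 25, 71, 92, 88, 98]

After 3 steps: [14, 25, 71, 92, 88, 98]


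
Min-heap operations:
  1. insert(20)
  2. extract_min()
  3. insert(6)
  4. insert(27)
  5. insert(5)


insert(20) -> [20]
extract_min()->20, []
insert(6) -> [6]
insert(27) -> [6, 27]
insert(5) -> [5, 27, 6]

Final heap: [5, 27, 6]


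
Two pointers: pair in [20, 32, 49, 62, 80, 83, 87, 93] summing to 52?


lo=0(20)+hi=7(93)=113
lo=0(20)+hi=6(87)=107
lo=0(20)+hi=5(83)=103
lo=0(20)+hi=4(80)=100
lo=0(20)+hi=3(62)=82
lo=0(20)+hi=2(49)=69
lo=0(20)+hi=1(32)=52

Yes: 20+32=52


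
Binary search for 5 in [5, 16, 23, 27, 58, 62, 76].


Step 1: lo=0, hi=6, mid=3, val=27
Step 2: lo=0, hi=2, mid=1, val=16
Step 3: lo=0, hi=0, mid=0, val=5

Found at index 0


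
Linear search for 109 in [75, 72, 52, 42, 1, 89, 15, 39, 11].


i=0: 75!=109
i=1: 72!=109
i=2: 52!=109
i=3: 42!=109
i=4: 1!=109
i=5: 89!=109
i=6: 15!=109
i=7: 39!=109
i=8: 11!=109

Not found, 9 comps


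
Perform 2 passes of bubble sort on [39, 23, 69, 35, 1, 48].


Initial: [39, 23, 69, 35, 1, 48]
Pass 1: [23, 39, 35, 1, 48, 69] (4 swaps)
Pass 2: [23, 35, 1, 39, 48, 69] (2 swaps)

After 2 passes: [23, 35, 1, 39, 48, 69]


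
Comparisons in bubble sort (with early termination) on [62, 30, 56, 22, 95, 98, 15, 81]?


Algorithm: bubble sort (with early termination)
Input: [62, 30, 56, 22, 95, 98, 15, 81]
Sorted: [15, 22, 30, 56, 62, 81, 95, 98]

28


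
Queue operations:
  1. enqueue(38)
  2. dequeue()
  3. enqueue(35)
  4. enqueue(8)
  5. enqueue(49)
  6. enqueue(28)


enqueue(38) -> [38]
dequeue()->38, []
enqueue(35) -> [35]
enqueue(8) -> [35, 8]
enqueue(49) -> [35, 8, 49]
enqueue(28) -> [35, 8, 49, 28]

Final queue: [35, 8, 49, 28]


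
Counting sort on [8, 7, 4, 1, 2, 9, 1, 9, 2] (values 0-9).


Input: [8, 7, 4, 1, 2, 9, 1, 9, 2]
Counts: [0, 2, 2, 0, 1, 0, 0, 1, 1, 2]

Sorted: [1, 1, 2, 2, 4, 7, 8, 9, 9]


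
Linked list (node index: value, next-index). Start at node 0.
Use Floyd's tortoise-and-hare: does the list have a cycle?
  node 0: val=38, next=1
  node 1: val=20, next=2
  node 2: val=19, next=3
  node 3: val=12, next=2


Floyd's tortoise (slow, +1) and hare (fast, +2):
  init: slow=0, fast=0
  step 1: slow=1, fast=2
  step 2: slow=2, fast=2
  slow == fast at node 2: cycle detected

Cycle: yes


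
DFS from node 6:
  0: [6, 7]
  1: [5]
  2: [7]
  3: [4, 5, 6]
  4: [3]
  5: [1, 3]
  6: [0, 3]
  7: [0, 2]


Visit 6, push [3, 0]
Visit 0, push [7]
Visit 7, push [2]
Visit 2, push []
Visit 3, push [5, 4]
Visit 4, push []
Visit 5, push [1]
Visit 1, push []

DFS order: [6, 0, 7, 2, 3, 4, 5, 1]


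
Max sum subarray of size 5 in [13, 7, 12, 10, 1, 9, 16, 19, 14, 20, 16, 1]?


[0:5]: 43
[1:6]: 39
[2:7]: 48
[3:8]: 55
[4:9]: 59
[5:10]: 78
[6:11]: 85
[7:12]: 70

Max: 85 at [6:11]


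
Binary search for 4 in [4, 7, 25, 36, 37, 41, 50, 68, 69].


Step 1: lo=0, hi=8, mid=4, val=37
Step 2: lo=0, hi=3, mid=1, val=7
Step 3: lo=0, hi=0, mid=0, val=4

Found at index 0


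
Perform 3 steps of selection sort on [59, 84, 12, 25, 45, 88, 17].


Initial: [59, 84, 12, 25, 45, 88, 17]
Step 1: min=12 at 2
  Swap: [12, 84, 59, 25, 45, 88, 17]
Step 2: min=17 at 6
  Swap: [12, 17, 59, 25, 45, 88, 84]
Step 3: min=25 at 3
  Swap: [12, 17, 25, 59, 45, 88, 84]

After 3 steps: [12, 17, 25, 59, 45, 88, 84]


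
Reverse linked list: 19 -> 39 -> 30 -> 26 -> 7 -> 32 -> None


Step 1: curr=19, set curr.next=prev(None) | reversed so far: 19
Step 2: curr=39, set curr.next=prev(19) | reversed so far: 39 -> 19
Step 3: curr=30, set curr.next=prev(39) | reversed so far: 30 -> 39 -> 19
Step 4: curr=26, set curr.next=prev(30) | reversed so far: 26 -> 30 -> 39 -> 19
Step 5: curr=7, set curr.next=prev(26) | reversed so far: 7 -> 26 -> 30 -> 39 -> 19
Step 6: curr=32, set curr.next=prev(7) | reversed so far: 32 -> 7 -> 26 -> 30 -> 39 -> 19

32 -> 7 -> 26 -> 30 -> 39 -> 19 -> None


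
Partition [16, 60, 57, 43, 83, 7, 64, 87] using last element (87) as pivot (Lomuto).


Pivot: 87
  16 <= 87: advance i (no swap)
  60 <= 87: advance i (no swap)
  57 <= 87: advance i (no swap)
  43 <= 87: advance i (no swap)
  83 <= 87: advance i (no swap)
  7 <= 87: advance i (no swap)
  64 <= 87: advance i (no swap)
Place pivot at 7: [16, 60, 57, 43, 83, 7, 64, 87]

Partitioned: [16, 60, 57, 43, 83, 7, 64, 87]
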